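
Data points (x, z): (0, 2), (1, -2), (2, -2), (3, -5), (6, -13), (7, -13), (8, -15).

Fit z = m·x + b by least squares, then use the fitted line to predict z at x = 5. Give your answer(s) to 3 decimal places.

ẑ = -9.282

Forming AᵀA = [[163, 27]; [27, 7]] and Aᵀz = [-310, -48]ᵀ gives AᵀA·[m, b]ᵀ = Aᵀz.
Determinant 163·7 − 27² = 412.
m = ((-310)·7 − 27·(-48))/412 = -437/206; b = (163·(-48) − 27·(-310))/412 = 273/206.
At x = 5: ẑ = (-437/206)·(5) + (273/206)·(1) = -956/103.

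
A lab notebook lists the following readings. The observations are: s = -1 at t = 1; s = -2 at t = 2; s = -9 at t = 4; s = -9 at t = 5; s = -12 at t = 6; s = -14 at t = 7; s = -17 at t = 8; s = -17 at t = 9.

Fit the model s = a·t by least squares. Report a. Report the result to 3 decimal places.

a = -1.975

MᵀM·[a]ᵀ = Mᵀs reads: 276·a = -545.
(Σt·t = 276, Σt·s = -545.)
Hence a = -545 / 276 ≈ -1.97464.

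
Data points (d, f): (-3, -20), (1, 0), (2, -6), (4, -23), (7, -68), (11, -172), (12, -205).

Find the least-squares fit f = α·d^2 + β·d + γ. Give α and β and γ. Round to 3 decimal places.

AᵀA·[α, β, γ]ᵀ = Aᵀf reads: 38132·α + 3448·β + 344·γ = -54236;  3448·α + 344·β + 34·γ = -4872;  344·α + 34·β + 7·γ = -494.
(Σd^2·d^2 = 38132, Σd^2·d = 3448, Σd^2 = 344, Σd·d = 344, Σd = 34, Σ1 = 7, Σd^2·f = -54236, Σd·f = -4872, Σf = -494.)
Solving the 3×3 system (Gaussian elimination) gives α = -421901/279273, β = 331303/279273, γ = -194820/93091.

α = -1.511, β = 1.186, γ = -2.093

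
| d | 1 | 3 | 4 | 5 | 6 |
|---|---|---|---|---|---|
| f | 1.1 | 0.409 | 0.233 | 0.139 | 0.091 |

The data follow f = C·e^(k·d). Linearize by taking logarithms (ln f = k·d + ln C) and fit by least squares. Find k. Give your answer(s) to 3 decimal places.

Linearized form: ln f = k·d + ln C. From the 5 transformed points,
Σd = 19.0000, Σ(d)² = 87.0000, Σln f = -6.6256, Σd·ln f = -32.6615.
Equations: 87.0000·k + 19.0000·ln C = -32.6615;  19.0000·k + 5·ln C = -6.6256.
Slope k = (n·Σd·ln f − Σd·Σln f)/(n·Σ(d)² − (Σd)²) = (5·-32.6615 − 19.0000·-6.6256)/74.0000 = -0.50568; ln C = (Σln f − k·Σd)/n = 0.59647.

k = -0.506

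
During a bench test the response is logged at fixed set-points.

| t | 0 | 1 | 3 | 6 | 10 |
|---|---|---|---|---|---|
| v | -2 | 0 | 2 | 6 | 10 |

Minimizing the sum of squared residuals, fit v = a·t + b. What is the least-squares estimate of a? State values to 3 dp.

a = 1.182

With design matrix A, AᵀA = [[146, 20]; [20, 5]] and Aᵀv = [142, 16]ᵀ.
Δ = 146·5 − 20² = 330.
a = (142·5 − 20·16)/330 = 13/11; b = (146·16 − 20·142)/330 = -84/55.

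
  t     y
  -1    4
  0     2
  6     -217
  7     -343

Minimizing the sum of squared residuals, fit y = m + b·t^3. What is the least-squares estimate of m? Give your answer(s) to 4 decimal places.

m = 2.2536

The normal system MᵀM·[m, b]ᵀ = Mᵀy is [[4, 558]; [558, 164306]]·[m, b]ᵀ = [-554, -164525]ᵀ.
Determinant 4·164306 − 558² = 345860.
m = ((-554)·164306 − 558·(-164525))/345860 = 389713/172930; b = (4·(-164525) − 558·(-554))/345860 = -87242/86465.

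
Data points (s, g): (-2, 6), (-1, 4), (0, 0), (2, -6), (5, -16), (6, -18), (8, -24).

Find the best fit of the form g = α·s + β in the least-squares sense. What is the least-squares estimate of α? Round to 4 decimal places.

From the data, Σs·s = 134, Σs = 18, Σ1 = 7.
Right-hand side: Σs·g = -408, Σg = -54.
Δ = 134·7 − 18² = 614.
α = ((-408)·7 − 18·(-54))/614 = -942/307; β = (134·(-54) − 18·(-408))/614 = 54/307.

α = -3.0684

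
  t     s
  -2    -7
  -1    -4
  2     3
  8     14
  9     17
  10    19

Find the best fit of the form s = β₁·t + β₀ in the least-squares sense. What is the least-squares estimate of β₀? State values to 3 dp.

Compute the Gram sums: Σt·t = 254, Σt = 26, Σ1 = 6.
For Aᵀs: Σt·s = 479, Σs = 42.
Δ = 254·6 − 26² = 848.
β₁ = (479·6 − 26·42)/848 = 891/424; β₀ = (254·42 − 26·479)/848 = -893/424.

β₀ = -2.106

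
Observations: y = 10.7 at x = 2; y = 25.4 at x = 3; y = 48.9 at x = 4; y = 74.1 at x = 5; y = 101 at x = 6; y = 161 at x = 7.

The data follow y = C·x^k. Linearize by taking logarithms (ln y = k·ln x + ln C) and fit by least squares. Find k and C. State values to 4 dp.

k = 2.1136, C = 2.4916

With ln yᵢ as the transformed response and ln xᵢ as the regressor:
Sums: Σln x = 8.5252, Σ(ln x)² = 13.1965, Σln y = 23.4967, Σln x·ln y = 35.6755.
Normal system: [[13.1965, 8.5252]; [8.5252, 6]]·[k, ln C]ᵀ = [35.6755, 23.4967]ᵀ.
Slope k = (n·Σln x·ln y − Σln x·Σln y)/(n·Σ(ln x)² − (Σln x)²) = (6·35.6755 − 8.5252·23.4967)/6.5005 = 2.11364; ln C = (Σln y − k·Σln x)/n = 0.91293, so C = exp(0.91293) = 2.49162.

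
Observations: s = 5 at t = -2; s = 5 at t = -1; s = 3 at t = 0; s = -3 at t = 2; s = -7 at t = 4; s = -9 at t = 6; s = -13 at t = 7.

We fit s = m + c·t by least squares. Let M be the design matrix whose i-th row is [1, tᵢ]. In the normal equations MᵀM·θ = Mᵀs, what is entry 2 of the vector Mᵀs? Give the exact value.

Entry 2 ↔ basis t, so (Mᵀs)_{2} = Σᵢ (t)·sᵢ = (-2)·(5) + (-1)·(5) + (0)·(3) + (2)·(-3) + (4)·(-7) + (6)·(-9) + (7)·(-13) = -194.

-194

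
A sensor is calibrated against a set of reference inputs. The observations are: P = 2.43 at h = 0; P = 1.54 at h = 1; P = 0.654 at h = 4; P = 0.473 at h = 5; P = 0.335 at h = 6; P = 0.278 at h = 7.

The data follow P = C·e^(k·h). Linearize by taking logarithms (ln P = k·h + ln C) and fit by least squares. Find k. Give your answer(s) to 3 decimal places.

With ln Pᵢ as the transformed response and hᵢ as the regressor:
Σh = 23.0000, Σ(h)² = 127.0000, Σln P = -2.2274, Σh·ln P = -20.5328.
Equations: 127.0000·k + 23.0000·ln C = -20.5328;  23.0000·k + 6·ln C = -2.2274.
Slope k = (n·Σh·ln P − Σh·Σln P)/(n·Σ(h)² − (Σh)²) = (6·-20.5328 − 23.0000·-2.2274)/233.0000 = -0.30887; ln C = (Σln P − k·Σh)/n = 0.81277.

k = -0.309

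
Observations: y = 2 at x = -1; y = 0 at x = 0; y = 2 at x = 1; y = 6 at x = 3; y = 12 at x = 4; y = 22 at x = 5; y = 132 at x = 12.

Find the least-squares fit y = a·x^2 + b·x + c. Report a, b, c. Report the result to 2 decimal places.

a = 0.98, b = -0.78, c = 0.41

The normal equations are: 21700·a + 1944·b + 196·c = 19808;  1944·a + 196·b + 24·c = 1760;  196·a + 24·b + 7·c = 176.
(Σx^2·x^2 = 21700, Σx^2·x = 1944, Σx^2 = 196, Σx·x = 196, Σx = 24, Σ1 = 7, Σx^2·y = 19808, Σx·y = 1760, Σy = 176.)
Solving the 3×3 system (Gaussian elimination) gives a = 32216/32893, b = -3688/4699, c = 13488/32893.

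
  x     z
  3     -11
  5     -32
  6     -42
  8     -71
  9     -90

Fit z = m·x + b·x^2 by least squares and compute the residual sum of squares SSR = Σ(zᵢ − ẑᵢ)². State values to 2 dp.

With design matrix A, AᵀA = [[215, 1609]; [1609, 12659]] and Aᵀz = [-1823, -14245]ᵀ.
Eliminating b: 12659·(row 1) − 1609·(row 2) gives 132804·m = 12659·(-1823) − 1609·(-14245) = -157152, so m = -13096/11067.
Then b = ((-14245) − 1609·(-13096/11067))/12659 = -10789/11067.
Residuals: 4884/3689, -6313/3689, 722/3689, 3169/3689, -1419/3689; SSR = 20679/3689.

SSR = 5.61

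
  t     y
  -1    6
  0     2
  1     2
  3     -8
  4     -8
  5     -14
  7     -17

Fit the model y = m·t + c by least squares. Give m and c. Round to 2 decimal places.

m = -3.01, c = 2.87

Normal-equation sums: Σt·t = 101, Σt = 19, Σ1 = 7.
And Σt·y = -249, Σy = -37.
Δ = 101·7 − 19² = 346.
m = ((-249)·7 − 19·(-37))/346 = -520/173; c = (101·(-37) − 19·(-249))/346 = 497/173.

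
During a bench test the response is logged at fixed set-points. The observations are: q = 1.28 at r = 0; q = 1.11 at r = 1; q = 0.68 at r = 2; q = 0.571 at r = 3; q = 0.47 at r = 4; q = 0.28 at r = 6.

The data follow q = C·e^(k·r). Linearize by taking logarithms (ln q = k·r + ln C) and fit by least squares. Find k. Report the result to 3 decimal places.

k = -0.258

Let Y = ln q. Fitting Y = k·r + ln C by least squares:
Σr = 16.0000, Σ(r)² = 66.0000, Σln q = -2.6228, Σr·ln q = -13.0059.
Equations: 66.0000·k + 16.0000·ln C = -13.0059;  16.0000·k + 6·ln C = -2.6228.
Solving (det = 140.0000): k = -0.25765, ln C = 0.24993.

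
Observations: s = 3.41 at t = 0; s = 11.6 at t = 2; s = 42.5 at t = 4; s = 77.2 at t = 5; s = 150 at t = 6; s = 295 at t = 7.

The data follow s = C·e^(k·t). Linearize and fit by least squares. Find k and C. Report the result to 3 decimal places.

Linearized form: ln s = k·t + ln C. From the 6 transformed points,
Over the data: Σt = 24.0000, Σ(t)² = 130.0000, Σln s = 22.4712, Σt·ln s = 111.5047.
Normal system: [[130.0000, 24.0000]; [24.0000, 6]]·[k, ln C]ᵀ = [111.5047, 22.4712]ᵀ.
Solving (det = 204.0000): k = 0.63587, ln C = 1.20171, so C = exp(1.20171) = 3.32579.

k = 0.636, C = 3.326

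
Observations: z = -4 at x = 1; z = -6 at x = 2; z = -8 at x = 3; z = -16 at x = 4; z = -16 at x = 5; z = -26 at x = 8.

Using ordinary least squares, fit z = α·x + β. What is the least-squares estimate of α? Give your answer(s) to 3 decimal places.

Sums needed: Σx·x = 119, Σx = 23, Σ1 = 6.
For Aᵀz: Σx·z = -392, Σz = -76.
So AᵀA·[α, β]ᵀ = Aᵀz: [[119, 23]; [23, 6]]·[α, β]ᵀ = [-392, -76]ᵀ.
Eliminating β: 6·(row 1) − 23·(row 2) gives 185·α = 6·(-392) − 23·(-76) = -604, so α = -604/185.
Then β = ((-76) − 23·(-604/185))/6 = -28/185.

α = -3.265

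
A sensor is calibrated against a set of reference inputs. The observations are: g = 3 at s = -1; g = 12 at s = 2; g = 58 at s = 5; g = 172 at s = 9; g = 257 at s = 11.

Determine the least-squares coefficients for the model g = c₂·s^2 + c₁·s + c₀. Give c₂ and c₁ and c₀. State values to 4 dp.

Setting ∂/∂c₂ … = 0 gives: 21844·c₂ + 2192·c₁ + 232·c₀ = 46530;  2192·c₂ + 232·c₁ + 26·c₀ = 4686;  232·c₂ + 26·c₁ + 5·c₀ = 502.
(Σs^2·s^2 = 21844, Σs^2·s = 2192, Σs^2 = 232, Σs·s = 232, Σs = 26, Σ1 = 5, Σs^2·g = 46530, Σs·g = 4686, Σg = 502.)
Solving the 3×3 system (Gaussian elimination) gives c₂ = 133/66, c₁ = 61/66, c₀ = 23/11.

c₂ = 2.0152, c₁ = 0.9242, c₀ = 2.0909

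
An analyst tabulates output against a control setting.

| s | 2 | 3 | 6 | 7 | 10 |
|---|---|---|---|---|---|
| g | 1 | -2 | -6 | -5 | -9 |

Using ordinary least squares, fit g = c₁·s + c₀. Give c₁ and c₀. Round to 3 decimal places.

Setting ∂/∂c₁ … = 0 gives: 198·c₁ + 28·c₀ = -165;  28·c₁ + 5·c₀ = -21.
(Σs·s = 198, Σs = 28, Σ1 = 5, Σs·g = -165, Σg = -21.)
Δ = 198·5 − 28² = 206.
c₁ = ((-165)·5 − 28·(-21))/206 = -237/206; c₀ = (198·(-21) − 28·(-165))/206 = 231/103.

c₁ = -1.150, c₀ = 2.243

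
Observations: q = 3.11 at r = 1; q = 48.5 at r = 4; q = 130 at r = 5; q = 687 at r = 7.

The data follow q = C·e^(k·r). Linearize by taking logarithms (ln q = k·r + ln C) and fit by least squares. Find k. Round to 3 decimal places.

Let Y = ln q. Fitting Y = k·r + ln C by least squares:
AᵀA = [[91.0000, 17.0000]; [17.0000, 4]], rhs = [86.7249, 16.4161]ᵀ  (here Σr = 17.0000, Σ(r)² = 91.0000, Σln q = 16.4161, Σr·ln q = 86.7249).
Δ = 91.0000·4 − (17.0000)² = 75.0000; k = (86.7249·4 − 17.0000·16.4161)/75.0000 = 0.90435, ln C = (91.0000·16.4161 − 17.0000·86.7249)/75.0000 = 0.26051.

k = 0.904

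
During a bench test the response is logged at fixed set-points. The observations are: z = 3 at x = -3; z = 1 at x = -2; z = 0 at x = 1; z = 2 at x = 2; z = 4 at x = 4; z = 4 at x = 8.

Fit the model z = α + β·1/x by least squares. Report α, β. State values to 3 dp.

α = 2.498, β = -0.948

AᵀA·[α, β]ᵀ = Aᵀz reads: 6·α + (25/24)·β = 14;  (25/24)·α + (973/576)·β = 1.
Eliminating β: (973/576)·(row 1) − (25/24)·(row 2) gives (5213/576)·α = (973/576)·14 − (25/24)·1 = 6511/288, so α = 13022/5213.
Then β = (1 − (25/24)·(13022/5213))/(973/576) = -4944/5213.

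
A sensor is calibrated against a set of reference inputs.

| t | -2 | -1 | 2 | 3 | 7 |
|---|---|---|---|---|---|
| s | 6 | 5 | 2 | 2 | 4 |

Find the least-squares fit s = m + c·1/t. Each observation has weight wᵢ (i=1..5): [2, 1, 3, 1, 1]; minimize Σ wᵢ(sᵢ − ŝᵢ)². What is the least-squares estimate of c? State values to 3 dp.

c = -2.803

From the data, Σwᵢ·1 = 8, Σwᵢ·1/t = -1/42, Σwᵢ·1/t·1/t = 4201/1764.
Moment sums: Σwᵢ·s = 29, Σwᵢ·1/t·s = -142/21.
XᵀWX·[m, c]ᵀ = XᵀWs becomes [[8, -1/42]; [-1/42, 4201/1764]]·[m, c]ᵀ = [29, -142/21]ᵀ.
Eliminating c: (4201/1764)·(row 1) − (-1/42)·(row 2) gives (4801/252)·m = (4201/1764)·29 − (-1/42)·(-142/21) = 13505/196, so m = 121545/33607.
Then c = ((-142/21) − (-1/42)·(121545/33607))/(4201/1764) = -13458/4801.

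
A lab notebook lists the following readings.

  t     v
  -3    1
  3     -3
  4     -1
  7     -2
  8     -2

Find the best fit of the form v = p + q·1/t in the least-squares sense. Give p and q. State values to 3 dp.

The normal system AᵀA·[p, q]ᵀ = Aᵀv is [[5, 29/56]; [29/56, 9053/28224]]·[p, q]ᵀ = [-7, -89/42]ᵀ.
Δ = 5·(9053/28224) − (29/56)² = 589/441.
p = ((-7)·(9053/28224) − (29/56)·(-89/42))/(589/441) = -32399/37696; q = (5·(-89/42) − (29/56)·(-7))/(589/441) = -24591/4712.

p = -0.859, q = -5.219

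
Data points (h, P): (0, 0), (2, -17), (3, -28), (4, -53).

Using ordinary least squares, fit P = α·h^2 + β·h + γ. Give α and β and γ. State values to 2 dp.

α = -2.80, β = -1.73, γ = -0.34

Setting ∂/∂α … = 0 gives: 353·α + 99·β + 29·γ = -1168;  99·α + 29·β + 9·γ = -330;  29·α + 9·β + 4·γ = -98.
Inverting the 3×3 Gram matrix, [α, β, γ]ᵀ = [-123/44, -381/220, -37/110]ᵀ.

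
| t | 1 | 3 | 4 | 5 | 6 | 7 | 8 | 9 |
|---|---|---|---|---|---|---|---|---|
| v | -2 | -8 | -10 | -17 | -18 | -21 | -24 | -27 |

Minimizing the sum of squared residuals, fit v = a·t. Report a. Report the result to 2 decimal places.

a = -2.99

Entries of XᵀX: Σt·t = 281.
Right-hand side: Σt·v = -841.
Normal equations: [[281]]·[a]ᵀ = [-841]ᵀ.
a = (-841)/281 = -2.99288.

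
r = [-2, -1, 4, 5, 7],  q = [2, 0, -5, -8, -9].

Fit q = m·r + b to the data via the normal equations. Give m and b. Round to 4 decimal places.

m = -1.2255, b = -0.8137

Setting ∂/∂m … = 0 gives: 95·m + 13·b = -127;  13·m + 5·b = -20.
Δ = 95·5 − 13² = 306.
m = ((-127)·5 − 13·(-20))/306 = -125/102; b = (95·(-20) − 13·(-127))/306 = -83/102.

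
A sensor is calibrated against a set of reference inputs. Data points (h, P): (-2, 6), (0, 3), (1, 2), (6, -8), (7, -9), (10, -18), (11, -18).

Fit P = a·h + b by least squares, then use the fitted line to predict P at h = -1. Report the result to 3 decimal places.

P̂ = 5.066

XᵀX·[a, b]ᵀ = XᵀP reads: 311·a + 33·b = -499;  33·a + 7·b = -42.
Eliminating b: 7·(row 1) − 33·(row 2) gives 1088·a = 7·(-499) − 33·(-42) = -2107, so a = -2107/1088.
Then b = ((-42) − 33·(-2107/1088))/7 = 3405/1088.
At h = -1: P̂ = (-2107/1088)·(-1) + (3405/1088)·(1) = 689/136.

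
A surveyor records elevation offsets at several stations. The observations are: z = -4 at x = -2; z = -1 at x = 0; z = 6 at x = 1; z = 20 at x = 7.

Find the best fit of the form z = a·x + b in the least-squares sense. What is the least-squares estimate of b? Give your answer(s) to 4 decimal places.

Entries of MᵀM: Σx·x = 54, Σx = 6, Σ1 = 4.
Right-hand side: Σx·z = 154, Σz = 21.
Determinant 54·4 − 6² = 180.
a = (154·4 − 6·21)/180 = 49/18; b = (54·21 − 6·154)/180 = 7/6.

b = 1.1667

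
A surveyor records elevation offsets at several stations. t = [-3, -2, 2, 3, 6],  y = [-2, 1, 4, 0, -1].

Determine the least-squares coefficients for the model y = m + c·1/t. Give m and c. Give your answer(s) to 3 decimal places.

m = 0.313, c = 2.597

Compute the Gram sums: Σ1 = 5, Σ1/t = 1/6, Σ1/t·1/t = 3/4.
Moment sums: Σy = 2, Σ1/t·y = 2.
So XᵀX·[m, c]ᵀ = Xᵀy: [[5, 1/6]; [1/6, 3/4]]·[m, c]ᵀ = [2, 2]ᵀ.
Determinant 5·(3/4) − (1/6)² = 67/18.
m = (2·(3/4) − (1/6)·2)/(67/18) = 21/67; c = (5·2 − (1/6)·2)/(67/18) = 174/67.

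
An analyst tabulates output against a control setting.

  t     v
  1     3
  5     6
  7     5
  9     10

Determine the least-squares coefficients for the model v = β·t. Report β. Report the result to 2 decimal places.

Sums needed: Σt·t = 156.
For Xᵀv: Σt·v = 158.
β = 158/156 = 1.01282.

β = 1.01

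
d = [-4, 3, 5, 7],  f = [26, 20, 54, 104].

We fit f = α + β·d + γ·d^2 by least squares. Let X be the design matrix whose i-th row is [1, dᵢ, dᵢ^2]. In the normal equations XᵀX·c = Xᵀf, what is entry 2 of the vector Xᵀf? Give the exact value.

Entry 2 ↔ basis d, so (Xᵀf)_{2} = Σᵢ (d)·fᵢ = (-4)·(26) + (3)·(20) + (5)·(54) + (7)·(104) = 954.

954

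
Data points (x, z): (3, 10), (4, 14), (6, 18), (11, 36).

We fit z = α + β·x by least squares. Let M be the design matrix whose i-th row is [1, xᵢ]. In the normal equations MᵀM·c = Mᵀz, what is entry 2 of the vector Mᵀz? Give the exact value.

590

Entry 2 ↔ basis x, so (Mᵀz)_{2} = Σᵢ (x)·zᵢ = (3)·(10) + (4)·(14) + (6)·(18) + (11)·(36) = 590.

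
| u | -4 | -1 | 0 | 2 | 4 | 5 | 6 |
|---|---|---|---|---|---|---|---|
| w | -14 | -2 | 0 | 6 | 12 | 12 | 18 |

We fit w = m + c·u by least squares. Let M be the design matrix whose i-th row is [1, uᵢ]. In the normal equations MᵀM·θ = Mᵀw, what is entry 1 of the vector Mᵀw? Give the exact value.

Entry 1 ↔ basis 1, so (Mᵀw)_{1} = Σᵢ wᵢ = (1)·(-14) + (1)·(-2) + (1)·(0) + (1)·(6) + (1)·(12) + (1)·(12) + (1)·(18) = 32.

32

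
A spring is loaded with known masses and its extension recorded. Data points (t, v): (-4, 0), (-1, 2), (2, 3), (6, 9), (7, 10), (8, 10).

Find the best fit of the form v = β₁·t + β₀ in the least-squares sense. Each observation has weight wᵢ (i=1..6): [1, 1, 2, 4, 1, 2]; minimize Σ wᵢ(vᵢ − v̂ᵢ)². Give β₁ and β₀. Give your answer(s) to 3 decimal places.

Normal-equation sums: Σwᵢ·t·t = 346, Σwᵢ·t = 46, Σwᵢ·1 = 11.
Right-hand side: Σwᵢ·t·v = 456, Σwᵢ·v = 74.
Δ = 346·11 − 46² = 1690.
β₁ = (456·11 − 46·74)/1690 = 62/65; β₀ = (346·74 − 46·456)/1690 = 178/65.

β₁ = 0.954, β₀ = 2.738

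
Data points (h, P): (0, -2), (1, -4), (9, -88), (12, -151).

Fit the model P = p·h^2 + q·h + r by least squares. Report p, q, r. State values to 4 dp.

Normal-equation sums: Σh^2·h^2 = 27298, Σh^2·h = 2458, Σh^2 = 226, Σh·h = 226, Σh = 22, Σ1 = 4.
Moment sums: Σh^2·P = -28876, Σh·P = -2608, ΣP = -245.
Solving the 3×3 system (Gaussian elimination) gives p = -1567/1644, q = -8017/8220, r = -1392/685.

p = -0.9532, q = -0.9753, r = -2.0321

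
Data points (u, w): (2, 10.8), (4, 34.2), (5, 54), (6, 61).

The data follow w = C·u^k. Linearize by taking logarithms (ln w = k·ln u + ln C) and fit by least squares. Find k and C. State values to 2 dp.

k = 1.63, C = 3.54

Linearized form: ln w = k·ln u + ln C. From the 4 transformed points,
Over the data: Σln u = 5.4806, Σ(ln u)² = 8.2030, Σln w = 14.0116, Σln u·ln w = 20.3318.
Normal system: [[8.2030, 5.4806]; [5.4806, 4]]·[k, ln C]ᵀ = [20.3318, 14.0116]ᵀ.
Slope k = (n·Σln u·ln w − Σln u·Σln w)/(n·Σ(ln u)² − (Σln u)²) = (4·20.3318 − 5.4806·14.0116)/2.7744 = 1.63440; ln C = (Σln w − k·Σln u)/n = 1.26352, so C = exp(1.26352) = 3.53786.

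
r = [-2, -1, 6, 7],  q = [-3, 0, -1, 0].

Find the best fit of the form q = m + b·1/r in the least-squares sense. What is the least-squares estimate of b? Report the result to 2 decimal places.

b = 0.15

Forming MᵀM = [[4, -25/21]; [-25/21, 1145/882]] and Mᵀq = [-4, 4/3]ᵀ gives MᵀM·[m, b]ᵀ = Mᵀq.
Eliminating b: (1145/882)·(row 1) − (-25/21)·(row 2) gives (185/49)·m = (1145/882)·(-4) − (-25/21)·(4/3) = -530/147, so m = -106/111.
Then b = ((4/3) − (-25/21)·(-106/111))/(1145/882) = 28/185.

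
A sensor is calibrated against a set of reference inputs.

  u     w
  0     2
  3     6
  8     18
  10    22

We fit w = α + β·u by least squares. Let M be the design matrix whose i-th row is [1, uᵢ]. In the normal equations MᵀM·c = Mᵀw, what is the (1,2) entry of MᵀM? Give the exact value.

Row 1 ↔ basis 1, column 2 ↔ basis u, so (MᵀM)_{1,2} = Σᵢ u = (1)·(0) + (1)·(3) + (1)·(8) + (1)·(10) = 21.

21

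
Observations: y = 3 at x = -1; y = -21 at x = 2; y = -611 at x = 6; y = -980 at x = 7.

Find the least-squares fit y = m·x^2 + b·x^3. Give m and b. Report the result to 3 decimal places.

m = 0.989, b = -2.997

Forming MᵀM = [[3714, 24614]; [24614, 164370]] and Mᵀy = [-70097, -468287]ᵀ gives MᵀM·[m, b]ᵀ = Mᵀy.
Eliminating b: 164370·(row 1) − 24614·(row 2) gives 4621184·m = 164370·(-70097) − 24614·(-468287) = 4572328, so m = 571541/577648.
Then b = ((-468287) − 24614·(571541/577648))/164370 = -1731295/577648.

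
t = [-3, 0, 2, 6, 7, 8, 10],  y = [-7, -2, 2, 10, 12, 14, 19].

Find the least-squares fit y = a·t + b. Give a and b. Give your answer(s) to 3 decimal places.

a = 1.988, b = -1.664

Setting ∂/∂a … = 0 gives: 262·a + 30·b = 471;  30·a + 7·b = 48.
Eliminating b: 7·(row 1) − 30·(row 2) gives 934·a = 7·471 − 30·48 = 1857, so a = 1857/934.
Then b = (48 − 30·(1857/934))/7 = -777/467.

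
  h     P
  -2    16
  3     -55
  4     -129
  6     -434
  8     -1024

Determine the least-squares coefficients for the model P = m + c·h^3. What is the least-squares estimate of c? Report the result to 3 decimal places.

The normal system MᵀM·[m, c]ᵀ = MᵀP is [[5, 811]; [811, 313689]]·[m, c]ᵀ = [-1626, -627901]ᵀ.
Eliminating c: 313689·(row 1) − 811·(row 2) gives 910724·m = 313689·(-1626) − 811·(-627901) = -830603, so m = -48859/53572.
Then c = ((-627901) − 811·(-48859/53572))/313689 = -107107/53572.

c = -1.999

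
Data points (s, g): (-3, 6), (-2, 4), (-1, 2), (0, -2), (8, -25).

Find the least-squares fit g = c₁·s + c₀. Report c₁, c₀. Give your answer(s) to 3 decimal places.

c₁ = -2.876, c₀ = -1.850

Forming MᵀM = [[78, 2]; [2, 5]] and Mᵀg = [-228, -15]ᵀ gives MᵀM·[c₁, c₀]ᵀ = Mᵀg.
Eliminating c₀: 5·(row 1) − 2·(row 2) gives 386·c₁ = 5·(-228) − 2·(-15) = -1110, so c₁ = -555/193.
Then c₀ = ((-15) − 2·(-555/193))/5 = -357/193.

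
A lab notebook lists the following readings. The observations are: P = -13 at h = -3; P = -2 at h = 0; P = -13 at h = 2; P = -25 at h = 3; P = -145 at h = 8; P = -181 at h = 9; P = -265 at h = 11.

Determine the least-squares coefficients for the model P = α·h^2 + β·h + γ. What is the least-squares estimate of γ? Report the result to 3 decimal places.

Normal-equation sums: Σh^2·h^2 = 25476, Σh^2·h = 2580, Σh^2 = 288, Σh·h = 288, Σh = 30, Σ1 = 7.
For XᵀP: Σh^2·P = -56400, Σh·P = -5766, ΣP = -644.
XᵀX·[α, β, γ]ᵀ = XᵀP becomes [[25476, 2580, 288]; [2580, 288, 30]; [288, 30, 7]]·[α, β, γ]ᵀ = [-56400, -5766, -644]ᵀ.
Inverting the 3×3 Gram matrix, [α, β, γ]ᵀ = [-70227/35152, -70009/35152, -22303/17576]ᵀ.

γ = -1.269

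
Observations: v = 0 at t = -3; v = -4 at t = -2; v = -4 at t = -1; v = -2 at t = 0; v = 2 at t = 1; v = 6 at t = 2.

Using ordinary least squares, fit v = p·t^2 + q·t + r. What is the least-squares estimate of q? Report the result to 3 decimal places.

With design matrix X, XᵀX = [[115, -27, 19]; [-27, 19, -3]; [19, -3, 6]] and Xᵀv = [6, 26, -2]ᵀ.
Inverting the 3×3 Gram matrix, [p, q, r]ᵀ = [1, 17/7, -16/7]ᵀ.

q = 2.429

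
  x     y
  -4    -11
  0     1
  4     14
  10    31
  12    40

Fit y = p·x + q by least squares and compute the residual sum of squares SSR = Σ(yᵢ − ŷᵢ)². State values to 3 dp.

MᵀM·[p, q]ᵀ = Mᵀy reads: 276·p + 22·q = 890;  22·p + 5·q = 75.
(Σx·x = 276, Σx = 22, Σ1 = 5, Σx·y = 890, Σy = 75.)
det = 276·5 − 22² = 896.
p = (890·5 − 22·75)/896 = 25/8; q = (276·75 − 22·890)/896 = 5/4.
Residuals: 1/4, -1/4, 1/4, -3/2, 5/4; SSR = 4.

SSR = 4.000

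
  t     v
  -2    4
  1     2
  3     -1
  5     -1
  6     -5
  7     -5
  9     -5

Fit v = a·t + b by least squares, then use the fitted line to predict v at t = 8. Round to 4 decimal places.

Compute the Gram sums: Σt·t = 205, Σt = 29, Σ1 = 7.
Right-hand side: Σt·v = -124, Σv = -11.
Δ = 205·7 − 29² = 594.
a = ((-124)·7 − 29·(-11))/594 = -61/66; b = (205·(-11) − 29·(-124))/594 = 149/66.
At t = 8: v̂ = (-61/66)·(8) + (149/66)·(1) = -113/22.

v̂ = -5.1364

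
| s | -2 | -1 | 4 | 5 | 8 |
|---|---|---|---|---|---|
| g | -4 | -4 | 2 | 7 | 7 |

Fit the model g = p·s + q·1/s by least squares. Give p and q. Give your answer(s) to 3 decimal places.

p = 0.860, q = 3.269

Setting ∂/∂p … = 0 gives: 110·p + 5·q = 111;  5·p + (2189/1600)·q = 351/40.
Determinant 110·(2189/1600) − 5² = 20079/160.
p = (111·(2189/1600) − 5·(351/40))/(20079/160) = 57593/66930; q = (110·(351/40) − 5·111)/(20079/160) = 21880/6693.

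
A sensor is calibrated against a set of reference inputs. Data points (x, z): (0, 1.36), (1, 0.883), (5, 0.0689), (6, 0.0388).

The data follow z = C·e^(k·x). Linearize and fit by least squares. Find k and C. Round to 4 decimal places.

Linearized form: ln z = k·x + ln C. From the 4 transformed points,
Sums: Σx = 12.0000, Σ(x)² = 62.0000, Σln z = -5.7414, Σx·ln z = -32.9959.
Normal system: [[62.0000, 12.0000]; [12.0000, 4]]·[k, ln C]ᵀ = [-32.9959, -5.7414]ᵀ.
Solving (det = 104.0000): k = -0.60661, ln C = 0.38448, so C = exp(0.38448) = 1.46885.

k = -0.6066, C = 1.4688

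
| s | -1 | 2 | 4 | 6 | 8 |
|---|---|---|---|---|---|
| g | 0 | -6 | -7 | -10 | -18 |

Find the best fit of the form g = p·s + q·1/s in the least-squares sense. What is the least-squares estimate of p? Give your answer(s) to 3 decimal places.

Compute the Gram sums: Σs·s = 121, Σs·1/s = 5, Σ1/s·1/s = 781/576.
Right-hand side: Σs·g = -244, Σ1/s·g = -26/3.
Δ = 121·(781/576) − 5² = 80101/576.
p = ((-244)·(781/576) − 5·(-26/3))/(80101/576) = -165604/80101; q = (121·(-26/3) − 5·(-244))/(80101/576) = 98688/80101.

p = -2.067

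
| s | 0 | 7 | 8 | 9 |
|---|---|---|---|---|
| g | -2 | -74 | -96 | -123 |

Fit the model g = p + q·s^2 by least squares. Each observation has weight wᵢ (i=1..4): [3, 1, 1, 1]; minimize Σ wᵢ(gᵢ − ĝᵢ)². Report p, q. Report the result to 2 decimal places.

p = -1.87, q = -1.48

Compute the Gram sums: Σwᵢ·1 = 6, Σwᵢ·s^2 = 194, Σwᵢ·s^2·s^2 = 13058.
Moment sums: Σwᵢ·g = -299, Σwᵢ·s^2·g = -19733.
Determinant 6·13058 − 194² = 40712.
p = ((-299)·13058 − 194·(-19733))/40712 = -19035/10178; q = (6·(-19733) − 194·(-299))/40712 = -7549/5089.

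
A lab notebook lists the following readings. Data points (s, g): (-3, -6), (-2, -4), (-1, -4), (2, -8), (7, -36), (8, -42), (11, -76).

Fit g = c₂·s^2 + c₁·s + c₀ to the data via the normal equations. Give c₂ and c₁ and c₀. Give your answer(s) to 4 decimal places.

The normal system AᵀA·[c₂, c₁, c₀]ᵀ = Aᵀg is [[21252, 2158, 252]; [2158, 252, 22]; [252, 22, 7]]·[c₂, c₁, c₀]ᵀ = [-13754, -1410, -176]ᵀ.
Solving the 3×3 system (Gaussian elimination) gives c₂ = -325443/632177, c₁ = -75883/90311, c₀ = -2509362/632177.

c₂ = -0.5148, c₁ = -0.8402, c₀ = -3.9694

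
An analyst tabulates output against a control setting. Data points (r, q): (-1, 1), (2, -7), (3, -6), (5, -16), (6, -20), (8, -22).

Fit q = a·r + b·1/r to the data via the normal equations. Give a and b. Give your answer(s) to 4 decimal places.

a = -3.0106, b = 1.5785

Compute the Gram sums: Σr·r = 139, Σr·1/r = 6, Σ1/r·1/r = 20801/14400.
For Mᵀq: Σr·q = -409, Σ1/r·q = -947/60.
So MᵀM·[a, b]ᵀ = Mᵀq: [[139, 6]; [6, 20801/14400]]·[a, b]ᵀ = [-409, -947/60]ᵀ.
Δ = 139·(20801/14400) − 6² = 2372939/14400.
a = ((-409)·(20801/14400) − 6·(-947/60))/(2372939/14400) = -7143929/2372939; b = (139·(-947/60) − 6·(-409))/(2372939/14400) = 3745680/2372939.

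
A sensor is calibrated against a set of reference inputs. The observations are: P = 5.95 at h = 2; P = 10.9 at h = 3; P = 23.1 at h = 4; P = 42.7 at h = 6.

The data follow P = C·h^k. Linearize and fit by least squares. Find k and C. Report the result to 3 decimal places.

Let Y = ln P. Fitting Y = k·ln h + ln C by least squares:
Σln h = 4.9698, Σ(ln h)² = 6.8196, Σln P = 11.0662, Σln h·ln P = 14.9398.
Equations: 6.8196·k + 4.9698·ln C = 14.9398;  4.9698·k + 4·ln C = 11.0662.
Solving (det = 2.5794): k = 1.84632, ln C = 0.47257, so C = exp(0.47257) = 1.60412.

k = 1.846, C = 1.604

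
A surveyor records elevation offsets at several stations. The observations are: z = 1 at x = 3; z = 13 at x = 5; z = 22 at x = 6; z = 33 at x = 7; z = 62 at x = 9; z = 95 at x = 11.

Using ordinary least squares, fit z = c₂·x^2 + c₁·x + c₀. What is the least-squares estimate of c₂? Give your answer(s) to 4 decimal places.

Normal-equation sums: Σx^2·x^2 = 25605, Σx^2·x = 2771, Σx^2 = 321, Σx·x = 321, Σx = 41, Σ1 = 6.
And Σx^2·z = 19260, Σx·z = 2034, Σz = 226.
Normal equations: [[25605, 2771, 321]; [2771, 321, 41]; [321, 41, 6]]·[c₂, c₁, c₀]ᵀ = [19260, 2034, 226]ᵀ.
Row-reducing yields c₂ = 853/924, c₁ = -149/140, c₀ = -10279/2310.

c₂ = 0.9232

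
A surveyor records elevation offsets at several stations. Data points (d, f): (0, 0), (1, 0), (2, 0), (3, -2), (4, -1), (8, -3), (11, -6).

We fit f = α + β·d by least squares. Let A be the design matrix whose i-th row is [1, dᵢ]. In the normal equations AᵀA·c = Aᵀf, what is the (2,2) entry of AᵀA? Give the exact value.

Row 2 ↔ basis d, column 2 ↔ basis d, so (AᵀA)_{2,2} = Σᵢ (d)·(d) = (0)·(0) + (1)·(1) + (2)·(2) + (3)·(3) + (4)·(4) + (8)·(8) + (11)·(11) = 215.

215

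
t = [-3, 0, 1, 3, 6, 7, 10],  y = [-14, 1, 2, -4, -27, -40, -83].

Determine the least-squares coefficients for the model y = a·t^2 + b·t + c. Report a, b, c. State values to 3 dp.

a = -0.992, b = 1.475, c = 0.286

Compute the Gram sums: Σt^2·t^2 = 13860, Σt^2·t = 1560, Σt^2 = 204, Σt·t = 204, Σt = 24, Σ1 = 7.
Moment sums: Σt^2·y = -11392, Σt·y = -1240, Σy = -165.
Inverting the 3×3 Gram matrix, [a, b, c]ᵀ = [-32233/32487, 47926/32487, 3093/10829]ᵀ.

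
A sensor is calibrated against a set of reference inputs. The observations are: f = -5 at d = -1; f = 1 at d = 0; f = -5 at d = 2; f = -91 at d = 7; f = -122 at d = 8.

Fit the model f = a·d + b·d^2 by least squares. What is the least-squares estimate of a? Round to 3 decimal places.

From the data, Σd·d = 118, Σd·d^2 = 862, Σd^2·d^2 = 6514.
For Mᵀf: Σd·f = -1618, Σd^2·f = -12292.
Normal equations: [[118, 862]; [862, 6514]]·[a, b]ᵀ = [-1618, -12292]ᵀ.
det = 118·6514 − 862² = 25608.
a = ((-1618)·6514 − 862·(-12292))/25608 = 4671/2134; b = (118·(-12292) − 862·(-1618))/25608 = -4645/2134.

a = 2.189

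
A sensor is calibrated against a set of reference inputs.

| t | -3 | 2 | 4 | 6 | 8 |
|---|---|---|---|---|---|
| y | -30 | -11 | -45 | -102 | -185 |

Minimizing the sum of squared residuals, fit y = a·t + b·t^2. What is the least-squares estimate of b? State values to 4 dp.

b = -3.0001

From the data, Σt·t = 129, Σt·t^2 = 773, Σt^2·t^2 = 5745.
And Σt·y = -2204, Σt^2·y = -16546.
Determinant 129·5745 − 773² = 143576.
a = ((-2204)·5745 − 773·(-16546))/143576 = 64039/71788; b = (129·(-16546) − 773·(-2204))/143576 = -215371/71788.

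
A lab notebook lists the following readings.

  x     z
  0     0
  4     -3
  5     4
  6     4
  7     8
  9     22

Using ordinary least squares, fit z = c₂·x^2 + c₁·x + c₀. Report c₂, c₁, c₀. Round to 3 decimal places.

Entries of MᵀM: Σx^2·x^2 = 11139, Σx^2·x = 1477, Σx^2 = 207, Σx·x = 207, Σx = 31, Σ1 = 6.
For Mᵀz: Σx^2·z = 2370, Σx·z = 286, Σz = 35.
MᵀM·[c₂, c₁, c₀]ᵀ = Mᵀz becomes [[11139, 1477, 207]; [1477, 207, 31]; [207, 31, 6]]·[c₂, c₁, c₀]ᵀ = [2370, 286, 35]ᵀ.
Inverting the 3×3 Gram matrix, [c₂, c₁, c₀]ᵀ = [6953/12696, -10663/4232, -271/6348]ᵀ.

c₂ = 0.548, c₁ = -2.520, c₀ = -0.043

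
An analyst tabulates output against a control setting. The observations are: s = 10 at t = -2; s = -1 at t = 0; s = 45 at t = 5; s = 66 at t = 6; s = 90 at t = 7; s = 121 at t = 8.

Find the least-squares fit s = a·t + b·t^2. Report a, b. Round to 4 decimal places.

a = -1.1044, b = 2.0165

The normal system XᵀX·[a, b]ᵀ = Xᵀs is [[178, 1188]; [1188, 8434]]·[a, b]ᵀ = [2199, 15695]ᵀ.
Determinant 178·8434 − 1188² = 89908.
a = (2199·8434 − 1188·15695)/89908 = -201/182; b = (178·15695 − 1188·2199)/89908 = 367/182.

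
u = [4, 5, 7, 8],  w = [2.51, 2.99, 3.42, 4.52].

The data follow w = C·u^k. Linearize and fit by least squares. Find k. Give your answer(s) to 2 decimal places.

k = 0.75

With ln wᵢ as the transformed response and ln uᵢ as the regressor:
Σln u = 7.0211, Σ(ln u)² = 12.6227, Σln w = 4.7537, Σln u·ln w = 8.5682.
Equations: 12.6227·k + 7.0211·ln C = 8.5682;  7.0211·k + 4·ln C = 4.7537.
Δ = 12.6227·4 − (7.0211)² = 1.1954; k = (8.5682·4 − 7.0211·4.7537)/1.1954 = 0.75004, ln C = (12.6227·4.7537 − 7.0211·8.5682)/1.1954 = -0.12810.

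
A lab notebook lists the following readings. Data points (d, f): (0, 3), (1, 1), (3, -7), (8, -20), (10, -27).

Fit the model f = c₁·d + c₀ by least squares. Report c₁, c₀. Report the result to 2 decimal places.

The normal system XᵀX·[c₁, c₀]ᵀ = Xᵀf is [[174, 22]; [22, 5]]·[c₁, c₀]ᵀ = [-450, -50]ᵀ.
det = 174·5 − 22² = 386.
c₁ = ((-450)·5 − 22·(-50))/386 = -575/193; c₀ = (174·(-50) − 22·(-450))/386 = 600/193.

c₁ = -2.98, c₀ = 3.11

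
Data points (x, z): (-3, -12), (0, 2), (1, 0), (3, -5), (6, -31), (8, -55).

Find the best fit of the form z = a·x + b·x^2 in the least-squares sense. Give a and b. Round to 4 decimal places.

Compute the Gram sums: Σx·x = 119, Σx·x^2 = 729, Σx^2·x^2 = 5555.
Right-hand side: Σx·z = -605, Σx^2·z = -4789.
Determinant 119·5555 − 729² = 129604.
a = ((-605)·5555 − 729·(-4789))/129604 = 65203/64802; b = (119·(-4789) − 729·(-605))/129604 = -64423/64802.

a = 1.0062, b = -0.9942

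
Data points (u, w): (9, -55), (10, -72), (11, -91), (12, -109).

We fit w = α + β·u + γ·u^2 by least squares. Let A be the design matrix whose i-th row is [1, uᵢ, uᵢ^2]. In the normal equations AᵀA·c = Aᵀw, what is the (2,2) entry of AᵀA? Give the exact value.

Row 2 ↔ basis u, column 2 ↔ basis u, so (AᵀA)_{2,2} = Σᵢ (u)·(u) = (9)·(9) + (10)·(10) + (11)·(11) + (12)·(12) = 446.

446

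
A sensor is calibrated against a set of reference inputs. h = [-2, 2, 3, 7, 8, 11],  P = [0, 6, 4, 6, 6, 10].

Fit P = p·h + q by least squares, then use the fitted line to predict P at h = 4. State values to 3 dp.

The normal equations are: 251·p + 29·q = 224;  29·p + 6·q = 32.
(Σh·h = 251, Σh = 29, Σ1 = 6, Σh·P = 224, ΣP = 32.)
Determinant 251·6 − 29² = 665.
p = (224·6 − 29·32)/665 = 416/665; q = (251·32 − 29·224)/665 = 1536/665.
At h = 4: P̂ = (416/665)·(4) + (1536/665)·(1) = 640/133.

P̂ = 4.812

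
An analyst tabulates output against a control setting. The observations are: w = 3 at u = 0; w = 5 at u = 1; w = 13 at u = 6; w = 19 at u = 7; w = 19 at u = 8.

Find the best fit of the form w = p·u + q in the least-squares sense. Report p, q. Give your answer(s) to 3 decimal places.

Sums needed: Σu·u = 150, Σu = 22, Σ1 = 5.
Right-hand side: Σu·w = 368, Σw = 59.
Normal equations: [[150, 22]; [22, 5]]·[p, q]ᵀ = [368, 59]ᵀ.
det = 150·5 − 22² = 266.
p = (368·5 − 22·59)/266 = 271/133; q = (150·59 − 22·368)/266 = 377/133.

p = 2.038, q = 2.835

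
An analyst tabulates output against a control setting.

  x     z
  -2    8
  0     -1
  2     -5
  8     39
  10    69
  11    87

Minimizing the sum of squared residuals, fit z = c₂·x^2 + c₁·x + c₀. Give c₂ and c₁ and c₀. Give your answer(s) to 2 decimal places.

c₂ = 1.02, c₁ = -3.06, c₀ = -1.95

Forming MᵀM = [[28769, 2843, 293]; [2843, 293, 29]; [293, 29, 6]] and Mᵀz = [19935, 1933, 197]ᵀ gives MᵀM·[c₂, c₁, c₀]ᵀ = Mᵀz.
Row-reducing yields c₂ = 37921/37338, c₁ = -114403/37338, c₀ = -12155/6223.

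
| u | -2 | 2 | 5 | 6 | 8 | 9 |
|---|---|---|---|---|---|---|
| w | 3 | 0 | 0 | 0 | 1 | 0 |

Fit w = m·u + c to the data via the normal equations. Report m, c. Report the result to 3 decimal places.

Sums needed: Σu·u = 214, Σu = 28, Σ1 = 6.
For Xᵀw: Σu·w = 2, Σw = 4.
So XᵀX·[m, c]ᵀ = Xᵀw: [[214, 28]; [28, 6]]·[m, c]ᵀ = [2, 4]ᵀ.
det = 214·6 − 28² = 500.
m = (2·6 − 28·4)/500 = -1/5; c = (214·4 − 28·2)/500 = 8/5.

m = -0.200, c = 1.600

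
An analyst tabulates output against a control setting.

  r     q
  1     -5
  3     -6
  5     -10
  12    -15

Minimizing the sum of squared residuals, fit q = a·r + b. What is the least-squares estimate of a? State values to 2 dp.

Normal-equation sums: Σr·r = 179, Σr = 21, Σ1 = 4.
And Σr·q = -253, Σq = -36.
Normal equations: [[179, 21]; [21, 4]]·[a, b]ᵀ = [-253, -36]ᵀ.
det = 179·4 − 21² = 275.
a = ((-253)·4 − 21·(-36))/275 = -256/275; b = (179·(-36) − 21·(-253))/275 = -1131/275.

a = -0.93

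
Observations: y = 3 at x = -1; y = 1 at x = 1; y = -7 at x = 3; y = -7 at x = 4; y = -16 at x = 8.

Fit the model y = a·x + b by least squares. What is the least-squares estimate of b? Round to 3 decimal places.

The normal equations are: 91·a + 15·b = -179;  15·a + 5·b = -26.
(Σx·x = 91, Σx = 15, Σ1 = 5, Σx·y = -179, Σy = -26.)
Determinant 91·5 − 15² = 230.
a = ((-179)·5 − 15·(-26))/230 = -101/46; b = (91·(-26) − 15·(-179))/230 = 319/230.

b = 1.387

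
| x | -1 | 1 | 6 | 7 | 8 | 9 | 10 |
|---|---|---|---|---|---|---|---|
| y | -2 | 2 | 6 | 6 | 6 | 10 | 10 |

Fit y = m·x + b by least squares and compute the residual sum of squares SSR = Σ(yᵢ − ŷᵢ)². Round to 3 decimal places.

Setting ∂/∂m … = 0 gives: 332·m + 40·b = 320;  40·m + 7·b = 38.
(Σx·x = 332, Σx = 40, Σ1 = 7, Σx·y = 320, Σy = 38.)
det = 332·7 − 40² = 724.
m = (320·7 − 40·38)/724 = 180/181; b = (332·38 − 40·320)/724 = -46/181.
Residuals: -136/181, 228/181, 52/181, -128/181, -308/181, 236/181, 56/181; SSR = 1344/181.

SSR = 7.425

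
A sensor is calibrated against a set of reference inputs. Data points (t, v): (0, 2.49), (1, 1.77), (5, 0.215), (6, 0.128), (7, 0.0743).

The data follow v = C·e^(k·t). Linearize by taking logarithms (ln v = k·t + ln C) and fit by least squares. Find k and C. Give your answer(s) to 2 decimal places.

k = -0.51, C = 2.70

Linearized form: ln v = k·t + ln C. From the 5 transformed points,
Over the data: Σt = 19.0000, Σ(t)² = 111.0000, Σln v = -4.7092, Σt·ln v = -37.6465.
Normal system: [[111.0000, 19.0000]; [19.0000, 5]]·[k, ln C]ᵀ = [-37.6465, -4.7092]ᵀ.
Slope k = (n·Σt·ln v − Σt·Σln v)/(n·Σ(t)² − (Σt)²) = (5·-37.6465 − 19.0000·-4.7092)/194.0000 = -0.50906; ln C = (Σln v − k·Σt)/n = 0.99257, so C = exp(0.99257) = 2.69817.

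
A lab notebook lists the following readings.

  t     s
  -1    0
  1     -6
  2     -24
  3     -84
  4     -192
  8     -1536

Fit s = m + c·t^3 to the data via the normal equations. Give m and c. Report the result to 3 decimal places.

m = -1.915, c = -2.996

Normal-equation sums: Σ1 = 6, Σt^3 = 611, Σt^3·t^3 = 267035.
For Mᵀs: Σs = -1842, Σt^3·s = -801186.
Determinant 6·267035 − 611² = 1228889.
m = ((-1842)·267035 − 611·(-801186))/1228889 = -2353824/1228889; c = (6·(-801186) − 611·(-1842))/1228889 = -3681654/1228889.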